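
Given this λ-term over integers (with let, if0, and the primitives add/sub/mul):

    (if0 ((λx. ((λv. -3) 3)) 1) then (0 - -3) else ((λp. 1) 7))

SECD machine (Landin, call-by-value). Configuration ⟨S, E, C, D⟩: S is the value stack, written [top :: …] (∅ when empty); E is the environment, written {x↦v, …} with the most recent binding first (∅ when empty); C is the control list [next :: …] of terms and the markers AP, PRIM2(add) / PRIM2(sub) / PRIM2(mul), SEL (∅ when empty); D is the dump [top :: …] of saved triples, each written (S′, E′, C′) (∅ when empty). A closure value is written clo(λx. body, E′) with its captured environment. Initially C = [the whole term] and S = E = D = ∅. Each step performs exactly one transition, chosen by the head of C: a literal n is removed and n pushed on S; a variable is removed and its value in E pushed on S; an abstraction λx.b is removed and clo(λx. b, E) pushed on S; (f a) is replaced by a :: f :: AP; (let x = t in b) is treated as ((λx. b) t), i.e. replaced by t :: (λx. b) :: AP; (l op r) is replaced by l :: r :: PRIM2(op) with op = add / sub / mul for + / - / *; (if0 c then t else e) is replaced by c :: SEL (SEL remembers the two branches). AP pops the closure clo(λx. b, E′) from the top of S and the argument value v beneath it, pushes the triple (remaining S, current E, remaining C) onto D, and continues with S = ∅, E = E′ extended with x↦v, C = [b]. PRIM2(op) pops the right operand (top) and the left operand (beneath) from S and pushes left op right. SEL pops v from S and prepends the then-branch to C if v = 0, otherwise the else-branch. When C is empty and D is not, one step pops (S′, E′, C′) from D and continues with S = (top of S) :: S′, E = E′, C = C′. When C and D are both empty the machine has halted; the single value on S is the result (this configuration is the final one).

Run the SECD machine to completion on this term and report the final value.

t=0: [S=∅ | E=∅ | C=[(if0 ((λx. ((λv. -3) 3)) 1) then (0 - -3) else ((λp. 1) 7))] | D=∅]
t=1: [S=∅ | E=∅ | C=[((λx. ((λv. -3) 3)) 1) :: SEL] | D=∅]
t=2: [S=∅ | E=∅ | C=[1 :: (λx. ((λv. -3) 3)) :: AP :: SEL] | D=∅]
t=3: [S=[1] | E=∅ | C=[(λx. ((λv. -3) 3)) :: AP :: SEL] | D=∅]
t=4: [S=[clo(λx. ((λv. -3) 3), ∅) :: 1] | E=∅ | C=[AP :: SEL] | D=∅]
t=5: [S=∅ | E={x↦1} | C=[((λv. -3) 3)] | D=[(∅, ∅, [SEL])]]
t=6: [S=∅ | E={x↦1} | C=[3 :: (λv. -3) :: AP] | D=[(∅, ∅, [SEL])]]
t=7: [S=[3] | E={x↦1} | C=[(λv. -3) :: AP] | D=[(∅, ∅, [SEL])]]
t=8: [S=[clo(λv. -3, {x↦1}) :: 3] | E={x↦1} | C=[AP] | D=[(∅, ∅, [SEL])]]
t=9: [S=∅ | E={v↦3, x↦1} | C=[-3] | D=[(∅, {x↦1}, ∅) :: (∅, ∅, [SEL])]]
t=10: [S=[-3] | E={v↦3, x↦1} | C=∅ | D=[(∅, {x↦1}, ∅) :: (∅, ∅, [SEL])]]
t=11: [S=[-3] | E={x↦1} | C=∅ | D=[(∅, ∅, [SEL])]]
t=12: [S=[-3] | E=∅ | C=[SEL] | D=∅]
t=13: [S=∅ | E=∅ | C=[((λp. 1) 7)] | D=∅]
t=14: [S=∅ | E=∅ | C=[7 :: (λp. 1) :: AP] | D=∅]
t=15: [S=[7] | E=∅ | C=[(λp. 1) :: AP] | D=∅]
t=16: [S=[clo(λp. 1, ∅) :: 7] | E=∅ | C=[AP] | D=∅]
t=17: [S=∅ | E={p↦7} | C=[1] | D=[(∅, ∅, ∅)]]
t=18: [S=[1] | E={p↦7} | C=∅ | D=[(∅, ∅, ∅)]]
t=19: [S=[1] | E=∅ | C=∅ | D=∅]
→ final value 1

Answer: 1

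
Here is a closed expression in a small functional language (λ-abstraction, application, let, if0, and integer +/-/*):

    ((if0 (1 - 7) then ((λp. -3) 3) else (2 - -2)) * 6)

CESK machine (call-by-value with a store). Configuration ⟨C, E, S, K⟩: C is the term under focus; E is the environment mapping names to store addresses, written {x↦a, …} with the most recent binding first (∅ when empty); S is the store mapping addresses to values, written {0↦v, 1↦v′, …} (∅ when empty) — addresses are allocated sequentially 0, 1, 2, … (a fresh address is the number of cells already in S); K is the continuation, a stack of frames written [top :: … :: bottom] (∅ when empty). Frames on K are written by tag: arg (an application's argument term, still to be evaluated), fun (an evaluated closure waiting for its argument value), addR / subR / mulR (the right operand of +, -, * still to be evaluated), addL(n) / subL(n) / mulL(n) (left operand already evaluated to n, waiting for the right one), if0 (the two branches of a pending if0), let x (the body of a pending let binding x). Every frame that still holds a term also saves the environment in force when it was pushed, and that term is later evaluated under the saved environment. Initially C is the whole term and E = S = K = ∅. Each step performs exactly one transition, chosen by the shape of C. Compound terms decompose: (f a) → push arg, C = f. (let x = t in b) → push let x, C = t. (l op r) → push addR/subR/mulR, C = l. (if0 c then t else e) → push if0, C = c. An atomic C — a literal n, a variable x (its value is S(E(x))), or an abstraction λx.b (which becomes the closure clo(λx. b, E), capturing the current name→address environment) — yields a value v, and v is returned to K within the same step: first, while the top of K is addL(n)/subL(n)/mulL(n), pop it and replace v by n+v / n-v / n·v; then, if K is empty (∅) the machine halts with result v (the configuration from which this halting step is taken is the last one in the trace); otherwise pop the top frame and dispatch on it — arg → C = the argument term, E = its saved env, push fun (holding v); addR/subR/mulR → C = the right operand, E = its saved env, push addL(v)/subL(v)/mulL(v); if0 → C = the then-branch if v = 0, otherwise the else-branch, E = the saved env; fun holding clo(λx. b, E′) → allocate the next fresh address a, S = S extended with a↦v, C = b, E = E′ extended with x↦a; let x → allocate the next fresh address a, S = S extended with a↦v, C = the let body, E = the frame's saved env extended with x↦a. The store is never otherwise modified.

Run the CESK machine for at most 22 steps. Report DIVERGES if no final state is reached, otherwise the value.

[0] [C=((if0 (1 - 7) then ((λp. -3) 3) else (2 - -2)) * 6) | E=∅ | S=∅ | K=∅]
[1] [C=(if0 (1 - 7) then ((λp. -3) 3) else (2 - -2)) | E=∅ | S=∅ | K=[mulR]]
[2] [C=(1 - 7) | E=∅ | S=∅ | K=[if0 :: mulR]]
[3] [C=1 | E=∅ | S=∅ | K=[subR :: if0 :: mulR]]
[4] [C=7 | E=∅ | S=∅ | K=[subL(1) :: if0 :: mulR]]
[5] [C=(2 - -2) | E=∅ | S=∅ | K=[mulR]]
[6] [C=2 | E=∅ | S=∅ | K=[subR :: mulR]]
[7] [C=-2 | E=∅ | S=∅ | K=[subL(2) :: mulR]]
[8] [C=6 | E=∅ | S=∅ | K=[mulL(4)]]
→ final value 24

Answer: 24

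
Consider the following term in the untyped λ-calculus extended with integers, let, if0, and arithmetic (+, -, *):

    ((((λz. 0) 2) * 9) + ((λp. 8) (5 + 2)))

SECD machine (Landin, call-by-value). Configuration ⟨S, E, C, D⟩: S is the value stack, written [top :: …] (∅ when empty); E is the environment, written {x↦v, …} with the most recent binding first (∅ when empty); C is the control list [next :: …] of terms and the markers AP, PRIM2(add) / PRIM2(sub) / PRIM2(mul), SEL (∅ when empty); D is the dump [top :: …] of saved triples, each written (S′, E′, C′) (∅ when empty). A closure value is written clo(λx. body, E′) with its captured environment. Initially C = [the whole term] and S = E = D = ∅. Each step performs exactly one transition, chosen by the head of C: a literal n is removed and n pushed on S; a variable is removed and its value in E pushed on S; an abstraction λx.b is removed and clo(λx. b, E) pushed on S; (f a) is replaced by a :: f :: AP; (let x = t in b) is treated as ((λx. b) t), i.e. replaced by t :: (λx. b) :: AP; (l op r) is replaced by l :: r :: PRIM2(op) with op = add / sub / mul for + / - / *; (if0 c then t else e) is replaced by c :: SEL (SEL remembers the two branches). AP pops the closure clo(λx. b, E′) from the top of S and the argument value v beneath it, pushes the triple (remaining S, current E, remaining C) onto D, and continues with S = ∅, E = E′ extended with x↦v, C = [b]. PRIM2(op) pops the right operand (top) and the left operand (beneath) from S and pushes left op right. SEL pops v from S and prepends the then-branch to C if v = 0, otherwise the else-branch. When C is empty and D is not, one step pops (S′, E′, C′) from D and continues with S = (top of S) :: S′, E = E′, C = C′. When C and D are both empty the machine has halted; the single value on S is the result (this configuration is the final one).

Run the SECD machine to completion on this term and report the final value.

Answer: 8

Machine steps:
0. ⟨S=∅; E=∅; C=[((((λz. 0) 2) * 9) + ((λp. 8) (5 + 2)))]; D=∅⟩
1. ⟨S=∅; E=∅; C=[(((λz. 0) 2) * 9) :: ((λp. 8) (5 + 2)) :: PRIM2(add)]; D=∅⟩
2. ⟨S=∅; E=∅; C=[((λz. 0) 2) :: 9 :: PRIM2(mul) :: ((λp. 8) (5 + 2)) :: PRIM2(add)]; D=∅⟩
3. ⟨S=∅; E=∅; C=[2 :: (λz. 0) :: AP :: 9 :: PRIM2(mul) :: ((λp. 8) (5 + 2)) :: PRIM2(add)]; D=∅⟩
4. ⟨S=[2]; E=∅; C=[(λz. 0) :: AP :: 9 :: PRIM2(mul) :: ((λp. 8) (5 + 2)) :: PRIM2(add)]; D=∅⟩
5. ⟨S=[clo(λz. 0, ∅) :: 2]; E=∅; C=[AP :: 9 :: PRIM2(mul) :: ((λp. 8) (5 + 2)) :: PRIM2(add)]; D=∅⟩
6. ⟨S=∅; E={z↦2}; C=[0]; D=[(∅, ∅, [9 :: PRIM2(mul) :: ((λp. 8) (5 + 2)) :: PRIM2(add)])]⟩
7. ⟨S=[0]; E={z↦2}; C=∅; D=[(∅, ∅, [9 :: PRIM2(mul) :: ((λp. 8) (5 + 2)) :: PRIM2(add)])]⟩
8. ⟨S=[0]; E=∅; C=[9 :: PRIM2(mul) :: ((λp. 8) (5 + 2)) :: PRIM2(add)]; D=∅⟩
9. ⟨S=[9 :: 0]; E=∅; C=[PRIM2(mul) :: ((λp. 8) (5 + 2)) :: PRIM2(add)]; D=∅⟩
10. ⟨S=[0]; E=∅; C=[((λp. 8) (5 + 2)) :: PRIM2(add)]; D=∅⟩
11. ⟨S=[0]; E=∅; C=[(5 + 2) :: (λp. 8) :: AP :: PRIM2(add)]; D=∅⟩
12. ⟨S=[0]; E=∅; C=[5 :: 2 :: PRIM2(add) :: (λp. 8) :: AP :: PRIM2(add)]; D=∅⟩
13. ⟨S=[5 :: 0]; E=∅; C=[2 :: PRIM2(add) :: (λp. 8) :: AP :: PRIM2(add)]; D=∅⟩
14. ⟨S=[2 :: 5 :: 0]; E=∅; C=[PRIM2(add) :: (λp. 8) :: AP :: PRIM2(add)]; D=∅⟩
15. ⟨S=[7 :: 0]; E=∅; C=[(λp. 8) :: AP :: PRIM2(add)]; D=∅⟩
16. ⟨S=[clo(λp. 8, ∅) :: 7 :: 0]; E=∅; C=[AP :: PRIM2(add)]; D=∅⟩
17. ⟨S=∅; E={p↦7}; C=[8]; D=[([0], ∅, [PRIM2(add)])]⟩
18. ⟨S=[8]; E={p↦7}; C=∅; D=[([0], ∅, [PRIM2(add)])]⟩
19. ⟨S=[8 :: 0]; E=∅; C=[PRIM2(add)]; D=∅⟩
20. ⟨S=[8]; E=∅; C=∅; D=∅⟩
→ final value 8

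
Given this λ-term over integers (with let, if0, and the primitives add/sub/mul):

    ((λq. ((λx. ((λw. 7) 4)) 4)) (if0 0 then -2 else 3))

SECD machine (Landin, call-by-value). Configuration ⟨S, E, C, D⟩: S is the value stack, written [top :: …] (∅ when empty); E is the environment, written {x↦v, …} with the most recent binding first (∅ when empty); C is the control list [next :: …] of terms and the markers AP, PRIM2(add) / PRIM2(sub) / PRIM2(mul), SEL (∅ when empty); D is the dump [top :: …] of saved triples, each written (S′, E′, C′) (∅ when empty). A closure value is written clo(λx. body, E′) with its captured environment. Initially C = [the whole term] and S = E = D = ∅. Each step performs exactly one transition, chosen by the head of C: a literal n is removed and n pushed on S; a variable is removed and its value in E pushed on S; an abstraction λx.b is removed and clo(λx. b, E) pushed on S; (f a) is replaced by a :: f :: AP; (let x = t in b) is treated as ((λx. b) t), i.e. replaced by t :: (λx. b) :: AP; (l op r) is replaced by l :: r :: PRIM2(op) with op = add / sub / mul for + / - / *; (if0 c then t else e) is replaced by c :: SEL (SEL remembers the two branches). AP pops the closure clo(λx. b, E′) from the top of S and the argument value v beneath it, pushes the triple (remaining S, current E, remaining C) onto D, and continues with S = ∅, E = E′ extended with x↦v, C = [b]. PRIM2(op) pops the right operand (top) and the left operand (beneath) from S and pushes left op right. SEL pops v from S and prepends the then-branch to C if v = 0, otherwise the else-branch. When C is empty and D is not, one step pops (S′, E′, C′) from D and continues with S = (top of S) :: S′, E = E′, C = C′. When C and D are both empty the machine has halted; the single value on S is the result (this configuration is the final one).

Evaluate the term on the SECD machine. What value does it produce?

Answer: 7

Execution trace:
step 0: <S=∅, E=∅, C=[((λq. ((λx. ((λw. 7) 4)) 4)) (if0 0 then -2 else 3))], D=∅>
step 1: <S=∅, E=∅, C=[(if0 0 then -2 else 3) :: (λq. ((λx. ((λw. 7) 4)) 4)) :: AP], D=∅>
step 2: <S=∅, E=∅, C=[0 :: SEL :: (λq. ((λx. ((λw. 7) 4)) 4)) :: AP], D=∅>
step 3: <S=[0], E=∅, C=[SEL :: (λq. ((λx. ((λw. 7) 4)) 4)) :: AP], D=∅>
step 4: <S=∅, E=∅, C=[-2 :: (λq. ((λx. ((λw. 7) 4)) 4)) :: AP], D=∅>
step 5: <S=[-2], E=∅, C=[(λq. ((λx. ((λw. 7) 4)) 4)) :: AP], D=∅>
step 6: <S=[clo(λq. ((λx. ((λw. 7) 4)) 4), ∅) :: -2], E=∅, C=[AP], D=∅>
step 7: <S=∅, E={q↦-2}, C=[((λx. ((λw. 7) 4)) 4)], D=[(∅, ∅, ∅)]>
step 8: <S=∅, E={q↦-2}, C=[4 :: (λx. ((λw. 7) 4)) :: AP], D=[(∅, ∅, ∅)]>
step 9: <S=[4], E={q↦-2}, C=[(λx. ((λw. 7) 4)) :: AP], D=[(∅, ∅, ∅)]>
step 10: <S=[clo(λx. ((λw. 7) 4), {q↦-2}) :: 4], E={q↦-2}, C=[AP], D=[(∅, ∅, ∅)]>
step 11: <S=∅, E={x↦4, q↦-2}, C=[((λw. 7) 4)], D=[(∅, {q↦-2}, ∅) :: (∅, ∅, ∅)]>
step 12: <S=∅, E={x↦4, q↦-2}, C=[4 :: (λw. 7) :: AP], D=[(∅, {q↦-2}, ∅) :: (∅, ∅, ∅)]>
step 13: <S=[4], E={x↦4, q↦-2}, C=[(λw. 7) :: AP], D=[(∅, {q↦-2}, ∅) :: (∅, ∅, ∅)]>
step 14: <S=[clo(λw. 7, {x↦4, q↦-2}) :: 4], E={x↦4, q↦-2}, C=[AP], D=[(∅, {q↦-2}, ∅) :: (∅, ∅, ∅)]>
step 15: <S=∅, E={w↦4, x↦4, q↦-2}, C=[7], D=[(∅, {x↦4, q↦-2}, ∅) :: (∅, {q↦-2}, ∅) :: (∅, ∅, ∅)]>
step 16: <S=[7], E={w↦4, x↦4, q↦-2}, C=∅, D=[(∅, {x↦4, q↦-2}, ∅) :: (∅, {q↦-2}, ∅) :: (∅, ∅, ∅)]>
step 17: <S=[7], E={x↦4, q↦-2}, C=∅, D=[(∅, {q↦-2}, ∅) :: (∅, ∅, ∅)]>
step 18: <S=[7], E={q↦-2}, C=∅, D=[(∅, ∅, ∅)]>
step 19: <S=[7], E=∅, C=∅, D=∅>
→ final value 7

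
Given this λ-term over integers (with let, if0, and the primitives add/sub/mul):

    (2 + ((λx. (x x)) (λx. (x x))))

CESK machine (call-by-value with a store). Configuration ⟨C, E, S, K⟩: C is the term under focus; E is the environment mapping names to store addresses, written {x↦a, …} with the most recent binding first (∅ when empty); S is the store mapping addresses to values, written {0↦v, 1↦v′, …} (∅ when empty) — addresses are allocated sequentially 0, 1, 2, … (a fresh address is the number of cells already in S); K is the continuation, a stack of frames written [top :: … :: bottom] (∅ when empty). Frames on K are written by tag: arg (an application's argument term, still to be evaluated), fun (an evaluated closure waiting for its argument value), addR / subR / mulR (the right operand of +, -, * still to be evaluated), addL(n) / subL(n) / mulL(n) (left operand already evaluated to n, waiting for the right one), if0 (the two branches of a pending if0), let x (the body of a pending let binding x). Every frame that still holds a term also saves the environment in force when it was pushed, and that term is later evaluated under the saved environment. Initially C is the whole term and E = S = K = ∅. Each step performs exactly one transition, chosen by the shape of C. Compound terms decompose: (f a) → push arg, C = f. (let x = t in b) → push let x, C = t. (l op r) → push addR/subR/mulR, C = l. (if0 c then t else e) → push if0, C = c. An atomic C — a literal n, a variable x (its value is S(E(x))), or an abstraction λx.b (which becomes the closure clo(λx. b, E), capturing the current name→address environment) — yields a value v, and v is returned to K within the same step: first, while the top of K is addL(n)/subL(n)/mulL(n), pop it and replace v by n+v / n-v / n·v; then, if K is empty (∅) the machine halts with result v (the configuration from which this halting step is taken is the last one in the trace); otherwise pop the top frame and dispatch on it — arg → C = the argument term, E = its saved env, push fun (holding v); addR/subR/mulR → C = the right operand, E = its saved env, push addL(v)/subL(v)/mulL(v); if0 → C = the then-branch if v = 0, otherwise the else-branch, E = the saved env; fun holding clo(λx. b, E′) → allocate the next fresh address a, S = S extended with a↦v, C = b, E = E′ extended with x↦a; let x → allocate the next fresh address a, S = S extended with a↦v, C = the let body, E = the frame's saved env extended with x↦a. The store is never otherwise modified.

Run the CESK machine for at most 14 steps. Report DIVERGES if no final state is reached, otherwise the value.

[0] ⟨C=(2 + ((λx. (x x)) (λx. (x x)))); E=∅; S=∅; K=∅⟩
[1] ⟨C=2; E=∅; S=∅; K=[addR]⟩
[2] ⟨C=((λx. (x x)) (λx. (x x))); E=∅; S=∅; K=[addL(2)]⟩
[3] ⟨C=(λx. (x x)); E=∅; S=∅; K=[arg :: addL(2)]⟩
[4] ⟨C=(λx. (x x)); E=∅; S=∅; K=[fun :: addL(2)]⟩
[5] ⟨C=(x x); E={x↦0}; S={0↦clo(λx. (x x), ∅)}; K=[addL(2)]⟩
[6] ⟨C=x; E={x↦0}; S={0↦clo(λx. (x x), ∅)}; K=[arg :: addL(2)]⟩
[7] ⟨C=x; E={x↦0}; S={0↦clo(λx. (x x), ∅)}; K=[fun :: addL(2)]⟩
[8] ⟨C=(x x); E={x↦1}; S={0↦clo(λx. (x x), ∅), 1↦clo(λx. (x x), ∅)}; K=[addL(2)]⟩
[9] ⟨C=x; E={x↦1}; S={0↦clo(λx. (x x), ∅), 1↦clo(λx. (x x), ∅)}; K=[arg :: addL(2)]⟩
[10] ⟨C=x; E={x↦1}; S={0↦clo(λx. (x x), ∅), 1↦clo(λx. (x x), ∅)}; K=[fun :: addL(2)]⟩
[11] ⟨C=(x x); E={x↦2}; S={0↦clo(λx. (x x), ∅), 1↦clo(λx. (x x), ∅), 2↦clo(λx. (x x), ∅)}; K=[addL(2)]⟩
[12] ⟨C=x; E={x↦2}; S={0↦clo(λx. (x x), ∅), 1↦clo(λx. (x x), ∅), 2↦clo(λx. (x x), ∅)}; K=[arg :: addL(2)]⟩
[13] ⟨C=x; E={x↦2}; S={0↦clo(λx. (x x), ∅), 1↦clo(λx. (x x), ∅), 2↦clo(λx. (x x), ∅)}; K=[fun :: addL(2)]⟩
[14] ⟨C=(x x); E={x↦3}; S={0↦clo(λx. (x x), ∅), 1↦clo(λx. (x x), ∅), 2↦clo(λx. (x x), ∅), 3↦clo(λx. (x x), ∅)}; K=[addL(2)]⟩
→ 14 transitions taken and the configuration is still not final: no result within 14 steps

Answer: DIVERGES (no final state within 14 steps)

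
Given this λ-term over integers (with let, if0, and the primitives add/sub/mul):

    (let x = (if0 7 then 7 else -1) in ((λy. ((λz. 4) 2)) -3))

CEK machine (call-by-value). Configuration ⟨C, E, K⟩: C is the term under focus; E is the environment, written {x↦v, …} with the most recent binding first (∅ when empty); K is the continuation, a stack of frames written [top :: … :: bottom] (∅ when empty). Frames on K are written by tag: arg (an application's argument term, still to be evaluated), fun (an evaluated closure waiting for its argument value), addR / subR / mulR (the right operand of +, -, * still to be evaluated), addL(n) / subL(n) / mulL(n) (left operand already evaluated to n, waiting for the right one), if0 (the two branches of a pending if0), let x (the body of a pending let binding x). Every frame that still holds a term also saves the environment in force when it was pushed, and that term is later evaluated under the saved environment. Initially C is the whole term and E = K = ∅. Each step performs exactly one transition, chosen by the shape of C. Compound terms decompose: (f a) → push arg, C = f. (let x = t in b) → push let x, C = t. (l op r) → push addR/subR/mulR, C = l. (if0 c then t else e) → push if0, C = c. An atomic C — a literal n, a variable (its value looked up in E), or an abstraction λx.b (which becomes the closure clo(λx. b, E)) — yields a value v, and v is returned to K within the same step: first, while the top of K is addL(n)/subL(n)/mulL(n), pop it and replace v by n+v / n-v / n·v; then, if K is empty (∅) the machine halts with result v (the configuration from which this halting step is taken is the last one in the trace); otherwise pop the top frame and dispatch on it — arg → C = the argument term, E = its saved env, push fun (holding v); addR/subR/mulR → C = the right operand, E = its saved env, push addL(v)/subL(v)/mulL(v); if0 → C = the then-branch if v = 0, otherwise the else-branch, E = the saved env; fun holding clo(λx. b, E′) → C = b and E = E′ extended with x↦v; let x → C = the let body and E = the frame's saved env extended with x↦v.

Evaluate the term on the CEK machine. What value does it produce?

Answer: 4

Execution trace:
t=0: ⟨C=(let x = (if0 7 then 7 else -1) in ((λy. ((λz. 4) 2)) -3)); E=∅; K=∅⟩
t=1: ⟨C=(if0 7 then 7 else -1); E=∅; K=[let x]⟩
t=2: ⟨C=7; E=∅; K=[if0 :: let x]⟩
t=3: ⟨C=-1; E=∅; K=[let x]⟩
t=4: ⟨C=((λy. ((λz. 4) 2)) -3); E={x↦-1}; K=∅⟩
t=5: ⟨C=(λy. ((λz. 4) 2)); E={x↦-1}; K=[arg]⟩
t=6: ⟨C=-3; E={x↦-1}; K=[fun]⟩
t=7: ⟨C=((λz. 4) 2); E={y↦-3, x↦-1}; K=∅⟩
t=8: ⟨C=(λz. 4); E={y↦-3, x↦-1}; K=[arg]⟩
t=9: ⟨C=2; E={y↦-3, x↦-1}; K=[fun]⟩
t=10: ⟨C=4; E={z↦2, y↦-3, x↦-1}; K=∅⟩
→ final value 4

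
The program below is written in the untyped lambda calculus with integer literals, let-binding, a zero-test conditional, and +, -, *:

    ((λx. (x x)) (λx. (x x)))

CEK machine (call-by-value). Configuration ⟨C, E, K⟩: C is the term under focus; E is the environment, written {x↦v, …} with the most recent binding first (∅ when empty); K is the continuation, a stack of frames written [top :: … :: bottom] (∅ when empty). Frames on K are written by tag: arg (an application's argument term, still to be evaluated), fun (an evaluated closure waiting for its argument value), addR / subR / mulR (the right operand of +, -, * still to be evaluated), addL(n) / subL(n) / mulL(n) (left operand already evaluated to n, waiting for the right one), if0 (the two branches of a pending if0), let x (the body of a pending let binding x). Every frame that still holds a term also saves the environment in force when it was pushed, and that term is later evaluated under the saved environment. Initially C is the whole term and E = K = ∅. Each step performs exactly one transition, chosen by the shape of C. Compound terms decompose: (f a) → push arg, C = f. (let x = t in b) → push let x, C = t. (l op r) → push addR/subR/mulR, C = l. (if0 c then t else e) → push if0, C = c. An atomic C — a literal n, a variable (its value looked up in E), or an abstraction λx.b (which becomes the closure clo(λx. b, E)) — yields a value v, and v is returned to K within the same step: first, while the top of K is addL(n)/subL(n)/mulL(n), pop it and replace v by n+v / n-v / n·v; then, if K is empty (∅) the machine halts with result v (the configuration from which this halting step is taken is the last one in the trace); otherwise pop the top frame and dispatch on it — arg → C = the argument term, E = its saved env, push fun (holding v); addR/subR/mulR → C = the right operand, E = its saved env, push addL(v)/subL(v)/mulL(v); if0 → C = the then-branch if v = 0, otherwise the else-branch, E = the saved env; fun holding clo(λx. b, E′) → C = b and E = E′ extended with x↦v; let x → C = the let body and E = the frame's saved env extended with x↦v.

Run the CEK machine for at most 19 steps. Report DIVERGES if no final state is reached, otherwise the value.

Answer: DIVERGES (no final state within 19 steps)

Machine steps:
t=0: <C=((λx. (x x)) (λx. (x x))), E=∅, K=∅>
t=1: <C=(λx. (x x)), E=∅, K=[arg]>
t=2: <C=(λx. (x x)), E=∅, K=[fun]>
t=3: <C=(x x), E={x↦clo(λx. (x x), ∅)}, K=∅>
t=4: <C=x, E={x↦clo(λx. (x x), ∅)}, K=[arg]>
t=5: <C=x, E={x↦clo(λx. (x x), ∅)}, K=[fun]>
… configuration repeats with period 3 (steps 3–5 recur indefinitely) …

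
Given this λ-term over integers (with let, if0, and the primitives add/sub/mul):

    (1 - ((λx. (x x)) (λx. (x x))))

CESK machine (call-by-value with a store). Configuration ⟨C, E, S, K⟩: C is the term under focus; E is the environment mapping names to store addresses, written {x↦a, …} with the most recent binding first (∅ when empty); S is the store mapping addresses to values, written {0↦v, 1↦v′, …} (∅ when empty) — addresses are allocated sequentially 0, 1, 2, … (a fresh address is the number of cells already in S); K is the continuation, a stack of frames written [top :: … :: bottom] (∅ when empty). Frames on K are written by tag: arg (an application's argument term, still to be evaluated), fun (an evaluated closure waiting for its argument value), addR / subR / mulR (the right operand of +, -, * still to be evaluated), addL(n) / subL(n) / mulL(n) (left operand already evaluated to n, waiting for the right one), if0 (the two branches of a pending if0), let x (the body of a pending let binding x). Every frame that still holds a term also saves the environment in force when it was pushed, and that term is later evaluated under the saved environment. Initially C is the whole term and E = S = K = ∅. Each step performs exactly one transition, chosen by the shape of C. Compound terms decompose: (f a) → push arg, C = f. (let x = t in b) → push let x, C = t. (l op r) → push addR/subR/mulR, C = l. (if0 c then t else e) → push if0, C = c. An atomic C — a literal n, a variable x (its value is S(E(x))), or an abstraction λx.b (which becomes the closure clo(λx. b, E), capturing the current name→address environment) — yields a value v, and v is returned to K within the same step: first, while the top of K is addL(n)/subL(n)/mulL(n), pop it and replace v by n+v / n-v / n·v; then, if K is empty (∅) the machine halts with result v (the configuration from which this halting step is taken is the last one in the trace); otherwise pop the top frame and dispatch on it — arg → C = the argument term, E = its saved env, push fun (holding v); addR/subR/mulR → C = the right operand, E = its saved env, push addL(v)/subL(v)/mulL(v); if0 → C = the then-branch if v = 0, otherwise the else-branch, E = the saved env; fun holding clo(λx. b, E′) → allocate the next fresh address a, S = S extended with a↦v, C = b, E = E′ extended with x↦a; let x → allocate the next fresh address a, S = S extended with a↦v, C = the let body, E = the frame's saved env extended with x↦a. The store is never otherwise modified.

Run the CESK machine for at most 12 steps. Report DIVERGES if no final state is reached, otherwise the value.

t=0: [C=(1 - ((λx. (x x)) (λx. (x x)))) | E=∅ | S=∅ | K=∅]
t=1: [C=1 | E=∅ | S=∅ | K=[subR]]
t=2: [C=((λx. (x x)) (λx. (x x))) | E=∅ | S=∅ | K=[subL(1)]]
t=3: [C=(λx. (x x)) | E=∅ | S=∅ | K=[arg :: subL(1)]]
t=4: [C=(λx. (x x)) | E=∅ | S=∅ | K=[fun :: subL(1)]]
t=5: [C=(x x) | E={x↦0} | S={0↦clo(λx. (x x), ∅)} | K=[subL(1)]]
t=6: [C=x | E={x↦0} | S={0↦clo(λx. (x x), ∅)} | K=[arg :: subL(1)]]
t=7: [C=x | E={x↦0} | S={0↦clo(λx. (x x), ∅)} | K=[fun :: subL(1)]]
t=8: [C=(x x) | E={x↦1} | S={0↦clo(λx. (x x), ∅), 1↦clo(λx. (x x), ∅)} | K=[subL(1)]]
t=9: [C=x | E={x↦1} | S={0↦clo(λx. (x x), ∅), 1↦clo(λx. (x x), ∅)} | K=[arg :: subL(1)]]
t=10: [C=x | E={x↦1} | S={0↦clo(λx. (x x), ∅), 1↦clo(λx. (x x), ∅)} | K=[fun :: subL(1)]]
t=11: [C=(x x) | E={x↦2} | S={0↦clo(λx. (x x), ∅), 1↦clo(λx. (x x), ∅), 2↦clo(λx. (x x), ∅)} | K=[subL(1)]]
t=12: [C=x | E={x↦2} | S={0↦clo(λx. (x x), ∅), 1↦clo(λx. (x x), ∅), 2↦clo(λx. (x x), ∅)} | K=[arg :: subL(1)]]
→ 12 transitions taken and the configuration is still not final: no result within 12 steps

Answer: DIVERGES (no final state within 12 steps)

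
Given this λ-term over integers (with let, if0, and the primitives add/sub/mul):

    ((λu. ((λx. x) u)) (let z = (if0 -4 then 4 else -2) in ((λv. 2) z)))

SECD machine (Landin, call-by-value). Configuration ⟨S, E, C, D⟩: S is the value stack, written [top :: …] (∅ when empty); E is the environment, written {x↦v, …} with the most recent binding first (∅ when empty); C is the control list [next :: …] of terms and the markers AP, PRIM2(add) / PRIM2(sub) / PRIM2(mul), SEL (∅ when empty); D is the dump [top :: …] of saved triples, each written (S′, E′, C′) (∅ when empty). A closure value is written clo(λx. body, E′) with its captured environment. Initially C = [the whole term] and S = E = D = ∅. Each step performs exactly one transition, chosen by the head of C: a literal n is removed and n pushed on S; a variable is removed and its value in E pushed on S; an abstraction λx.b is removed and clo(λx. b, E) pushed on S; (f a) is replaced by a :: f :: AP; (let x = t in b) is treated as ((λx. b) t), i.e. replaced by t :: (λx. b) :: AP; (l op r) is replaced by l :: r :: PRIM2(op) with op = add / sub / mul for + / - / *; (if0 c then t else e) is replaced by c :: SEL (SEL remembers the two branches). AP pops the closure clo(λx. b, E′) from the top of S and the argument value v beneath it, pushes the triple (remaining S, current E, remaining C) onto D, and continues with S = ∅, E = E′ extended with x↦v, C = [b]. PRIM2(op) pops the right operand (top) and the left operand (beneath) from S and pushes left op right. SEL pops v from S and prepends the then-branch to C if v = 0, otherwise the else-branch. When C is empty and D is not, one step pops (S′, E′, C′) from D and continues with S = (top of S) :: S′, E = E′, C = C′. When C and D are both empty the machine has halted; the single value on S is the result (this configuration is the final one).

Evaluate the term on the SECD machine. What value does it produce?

[0] [S=∅ | E=∅ | C=[((λu. ((λx. x) u)) (let z = (if0 -4 then 4 else -2) in ((λv. 2) z)))] | D=∅]
[1] [S=∅ | E=∅ | C=[(let z = (if0 -4 then 4 else -2) in ((λv. 2) z)) :: (λu. ((λx. x) u)) :: AP] | D=∅]
[2] [S=∅ | E=∅ | C=[(if0 -4 then 4 else -2) :: (λz. ((λv. 2) z)) :: AP :: (λu. ((λx. x) u)) :: AP] | D=∅]
[3] [S=∅ | E=∅ | C=[-4 :: SEL :: (λz. ((λv. 2) z)) :: AP :: (λu. ((λx. x) u)) :: AP] | D=∅]
[4] [S=[-4] | E=∅ | C=[SEL :: (λz. ((λv. 2) z)) :: AP :: (λu. ((λx. x) u)) :: AP] | D=∅]
[5] [S=∅ | E=∅ | C=[-2 :: (λz. ((λv. 2) z)) :: AP :: (λu. ((λx. x) u)) :: AP] | D=∅]
[6] [S=[-2] | E=∅ | C=[(λz. ((λv. 2) z)) :: AP :: (λu. ((λx. x) u)) :: AP] | D=∅]
[7] [S=[clo(λz. ((λv. 2) z), ∅) :: -2] | E=∅ | C=[AP :: (λu. ((λx. x) u)) :: AP] | D=∅]
[8] [S=∅ | E={z↦-2} | C=[((λv. 2) z)] | D=[(∅, ∅, [(λu. ((λx. x) u)) :: AP])]]
[9] [S=∅ | E={z↦-2} | C=[z :: (λv. 2) :: AP] | D=[(∅, ∅, [(λu. ((λx. x) u)) :: AP])]]
[10] [S=[-2] | E={z↦-2} | C=[(λv. 2) :: AP] | D=[(∅, ∅, [(λu. ((λx. x) u)) :: AP])]]
[11] [S=[clo(λv. 2, {z↦-2}) :: -2] | E={z↦-2} | C=[AP] | D=[(∅, ∅, [(λu. ((λx. x) u)) :: AP])]]
[12] [S=∅ | E={v↦-2, z↦-2} | C=[2] | D=[(∅, {z↦-2}, ∅) :: (∅, ∅, [(λu. ((λx. x) u)) :: AP])]]
[13] [S=[2] | E={v↦-2, z↦-2} | C=∅ | D=[(∅, {z↦-2}, ∅) :: (∅, ∅, [(λu. ((λx. x) u)) :: AP])]]
[14] [S=[2] | E={z↦-2} | C=∅ | D=[(∅, ∅, [(λu. ((λx. x) u)) :: AP])]]
[15] [S=[2] | E=∅ | C=[(λu. ((λx. x) u)) :: AP] | D=∅]
[16] [S=[clo(λu. ((λx. x) u), ∅) :: 2] | E=∅ | C=[AP] | D=∅]
[17] [S=∅ | E={u↦2} | C=[((λx. x) u)] | D=[(∅, ∅, ∅)]]
[18] [S=∅ | E={u↦2} | C=[u :: (λx. x) :: AP] | D=[(∅, ∅, ∅)]]
[19] [S=[2] | E={u↦2} | C=[(λx. x) :: AP] | D=[(∅, ∅, ∅)]]
[20] [S=[clo(λx. x, {u↦2}) :: 2] | E={u↦2} | C=[AP] | D=[(∅, ∅, ∅)]]
[21] [S=∅ | E={x↦2, u↦2} | C=[x] | D=[(∅, {u↦2}, ∅) :: (∅, ∅, ∅)]]
[22] [S=[2] | E={x↦2, u↦2} | C=∅ | D=[(∅, {u↦2}, ∅) :: (∅, ∅, ∅)]]
[23] [S=[2] | E={u↦2} | C=∅ | D=[(∅, ∅, ∅)]]
[24] [S=[2] | E=∅ | C=∅ | D=∅]
→ final value 2

Answer: 2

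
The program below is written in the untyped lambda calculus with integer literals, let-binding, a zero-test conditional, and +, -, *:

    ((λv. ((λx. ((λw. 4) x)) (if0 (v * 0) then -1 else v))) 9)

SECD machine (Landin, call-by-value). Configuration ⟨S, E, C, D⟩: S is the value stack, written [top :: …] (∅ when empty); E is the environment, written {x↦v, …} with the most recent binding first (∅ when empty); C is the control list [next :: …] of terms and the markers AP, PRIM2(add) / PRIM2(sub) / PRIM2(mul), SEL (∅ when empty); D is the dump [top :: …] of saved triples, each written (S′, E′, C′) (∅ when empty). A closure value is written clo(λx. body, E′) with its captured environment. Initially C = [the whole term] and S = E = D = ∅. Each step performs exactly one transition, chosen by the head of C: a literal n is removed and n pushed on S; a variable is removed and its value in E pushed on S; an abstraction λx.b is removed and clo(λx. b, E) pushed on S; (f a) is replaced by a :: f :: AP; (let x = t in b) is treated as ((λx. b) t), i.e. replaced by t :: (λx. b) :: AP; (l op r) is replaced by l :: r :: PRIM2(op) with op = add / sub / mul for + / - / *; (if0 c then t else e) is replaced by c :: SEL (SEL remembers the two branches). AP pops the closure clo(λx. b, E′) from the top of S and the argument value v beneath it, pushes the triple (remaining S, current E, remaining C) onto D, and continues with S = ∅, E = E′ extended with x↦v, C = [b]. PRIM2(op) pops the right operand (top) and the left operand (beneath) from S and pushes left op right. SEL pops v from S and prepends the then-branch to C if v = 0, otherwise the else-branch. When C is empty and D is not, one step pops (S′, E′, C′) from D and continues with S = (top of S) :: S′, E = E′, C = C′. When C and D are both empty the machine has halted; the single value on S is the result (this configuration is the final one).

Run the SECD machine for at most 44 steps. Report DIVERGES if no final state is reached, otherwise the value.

Answer: 4

Derivation:
0. [S=∅ | E=∅ | C=[((λv. ((λx. ((λw. 4) x)) (if0 (v * 0) then -1 else v))) 9)] | D=∅]
1. [S=∅ | E=∅ | C=[9 :: (λv. ((λx. ((λw. 4) x)) (if0 (v * 0) then -1 else v))) :: AP] | D=∅]
2. [S=[9] | E=∅ | C=[(λv. ((λx. ((λw. 4) x)) (if0 (v * 0) then -1 else v))) :: AP] | D=∅]
3. [S=[clo(λv. ((λx. ((λw. 4) x)) (if0 (v * 0) then -1 else v)), ∅) :: 9] | E=∅ | C=[AP] | D=∅]
4. [S=∅ | E={v↦9} | C=[((λx. ((λw. 4) x)) (if0 (v * 0) then -1 else v))] | D=[(∅, ∅, ∅)]]
5. [S=∅ | E={v↦9} | C=[(if0 (v * 0) then -1 else v) :: (λx. ((λw. 4) x)) :: AP] | D=[(∅, ∅, ∅)]]
6. [S=∅ | E={v↦9} | C=[(v * 0) :: SEL :: (λx. ((λw. 4) x)) :: AP] | D=[(∅, ∅, ∅)]]
7. [S=∅ | E={v↦9} | C=[v :: 0 :: PRIM2(mul) :: SEL :: (λx. ((λw. 4) x)) :: AP] | D=[(∅, ∅, ∅)]]
8. [S=[9] | E={v↦9} | C=[0 :: PRIM2(mul) :: SEL :: (λx. ((λw. 4) x)) :: AP] | D=[(∅, ∅, ∅)]]
9. [S=[0 :: 9] | E={v↦9} | C=[PRIM2(mul) :: SEL :: (λx. ((λw. 4) x)) :: AP] | D=[(∅, ∅, ∅)]]
10. [S=[0] | E={v↦9} | C=[SEL :: (λx. ((λw. 4) x)) :: AP] | D=[(∅, ∅, ∅)]]
11. [S=∅ | E={v↦9} | C=[-1 :: (λx. ((λw. 4) x)) :: AP] | D=[(∅, ∅, ∅)]]
12. [S=[-1] | E={v↦9} | C=[(λx. ((λw. 4) x)) :: AP] | D=[(∅, ∅, ∅)]]
13. [S=[clo(λx. ((λw. 4) x), {v↦9}) :: -1] | E={v↦9} | C=[AP] | D=[(∅, ∅, ∅)]]
14. [S=∅ | E={x↦-1, v↦9} | C=[((λw. 4) x)] | D=[(∅, {v↦9}, ∅) :: (∅, ∅, ∅)]]
15. [S=∅ | E={x↦-1, v↦9} | C=[x :: (λw. 4) :: AP] | D=[(∅, {v↦9}, ∅) :: (∅, ∅, ∅)]]
16. [S=[-1] | E={x↦-1, v↦9} | C=[(λw. 4) :: AP] | D=[(∅, {v↦9}, ∅) :: (∅, ∅, ∅)]]
17. [S=[clo(λw. 4, {x↦-1, v↦9}) :: -1] | E={x↦-1, v↦9} | C=[AP] | D=[(∅, {v↦9}, ∅) :: (∅, ∅, ∅)]]
18. [S=∅ | E={w↦-1, x↦-1, v↦9} | C=[4] | D=[(∅, {x↦-1, v↦9}, ∅) :: (∅, {v↦9}, ∅) :: (∅, ∅, ∅)]]
19. [S=[4] | E={w↦-1, x↦-1, v↦9} | C=∅ | D=[(∅, {x↦-1, v↦9}, ∅) :: (∅, {v↦9}, ∅) :: (∅, ∅, ∅)]]
20. [S=[4] | E={x↦-1, v↦9} | C=∅ | D=[(∅, {v↦9}, ∅) :: (∅, ∅, ∅)]]
21. [S=[4] | E={v↦9} | C=∅ | D=[(∅, ∅, ∅)]]
22. [S=[4] | E=∅ | C=∅ | D=∅]
→ final value 4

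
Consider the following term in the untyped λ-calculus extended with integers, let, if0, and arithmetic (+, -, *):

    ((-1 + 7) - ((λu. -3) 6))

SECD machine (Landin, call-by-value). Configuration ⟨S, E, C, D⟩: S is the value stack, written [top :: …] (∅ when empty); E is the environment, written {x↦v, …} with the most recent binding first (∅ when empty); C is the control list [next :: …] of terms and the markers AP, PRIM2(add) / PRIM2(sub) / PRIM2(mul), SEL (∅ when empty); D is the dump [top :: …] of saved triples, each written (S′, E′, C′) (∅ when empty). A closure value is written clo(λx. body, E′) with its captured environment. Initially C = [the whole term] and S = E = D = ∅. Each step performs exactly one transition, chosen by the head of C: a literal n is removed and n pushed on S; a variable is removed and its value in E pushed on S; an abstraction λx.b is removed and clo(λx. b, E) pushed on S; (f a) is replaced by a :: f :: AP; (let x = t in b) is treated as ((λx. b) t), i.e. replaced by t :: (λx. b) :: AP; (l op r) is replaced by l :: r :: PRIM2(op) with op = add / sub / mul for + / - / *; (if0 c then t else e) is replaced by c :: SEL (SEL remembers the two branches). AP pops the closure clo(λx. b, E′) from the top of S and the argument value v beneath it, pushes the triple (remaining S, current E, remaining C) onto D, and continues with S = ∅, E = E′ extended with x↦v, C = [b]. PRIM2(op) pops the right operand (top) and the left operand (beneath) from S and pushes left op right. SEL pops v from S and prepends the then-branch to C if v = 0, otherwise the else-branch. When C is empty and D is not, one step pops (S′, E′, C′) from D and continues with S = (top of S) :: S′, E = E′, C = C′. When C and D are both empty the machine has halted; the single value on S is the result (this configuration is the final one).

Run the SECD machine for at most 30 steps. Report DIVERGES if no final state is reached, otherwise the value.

Answer: 9

Execution trace:
step 0: ⟨S=∅; E=∅; C=[((-1 + 7) - ((λu. -3) 6))]; D=∅⟩
step 1: ⟨S=∅; E=∅; C=[(-1 + 7) :: ((λu. -3) 6) :: PRIM2(sub)]; D=∅⟩
step 2: ⟨S=∅; E=∅; C=[-1 :: 7 :: PRIM2(add) :: ((λu. -3) 6) :: PRIM2(sub)]; D=∅⟩
step 3: ⟨S=[-1]; E=∅; C=[7 :: PRIM2(add) :: ((λu. -3) 6) :: PRIM2(sub)]; D=∅⟩
step 4: ⟨S=[7 :: -1]; E=∅; C=[PRIM2(add) :: ((λu. -3) 6) :: PRIM2(sub)]; D=∅⟩
step 5: ⟨S=[6]; E=∅; C=[((λu. -3) 6) :: PRIM2(sub)]; D=∅⟩
step 6: ⟨S=[6]; E=∅; C=[6 :: (λu. -3) :: AP :: PRIM2(sub)]; D=∅⟩
step 7: ⟨S=[6 :: 6]; E=∅; C=[(λu. -3) :: AP :: PRIM2(sub)]; D=∅⟩
step 8: ⟨S=[clo(λu. -3, ∅) :: 6 :: 6]; E=∅; C=[AP :: PRIM2(sub)]; D=∅⟩
step 9: ⟨S=∅; E={u↦6}; C=[-3]; D=[([6], ∅, [PRIM2(sub)])]⟩
step 10: ⟨S=[-3]; E={u↦6}; C=∅; D=[([6], ∅, [PRIM2(sub)])]⟩
step 11: ⟨S=[-3 :: 6]; E=∅; C=[PRIM2(sub)]; D=∅⟩
step 12: ⟨S=[9]; E=∅; C=∅; D=∅⟩
→ final value 9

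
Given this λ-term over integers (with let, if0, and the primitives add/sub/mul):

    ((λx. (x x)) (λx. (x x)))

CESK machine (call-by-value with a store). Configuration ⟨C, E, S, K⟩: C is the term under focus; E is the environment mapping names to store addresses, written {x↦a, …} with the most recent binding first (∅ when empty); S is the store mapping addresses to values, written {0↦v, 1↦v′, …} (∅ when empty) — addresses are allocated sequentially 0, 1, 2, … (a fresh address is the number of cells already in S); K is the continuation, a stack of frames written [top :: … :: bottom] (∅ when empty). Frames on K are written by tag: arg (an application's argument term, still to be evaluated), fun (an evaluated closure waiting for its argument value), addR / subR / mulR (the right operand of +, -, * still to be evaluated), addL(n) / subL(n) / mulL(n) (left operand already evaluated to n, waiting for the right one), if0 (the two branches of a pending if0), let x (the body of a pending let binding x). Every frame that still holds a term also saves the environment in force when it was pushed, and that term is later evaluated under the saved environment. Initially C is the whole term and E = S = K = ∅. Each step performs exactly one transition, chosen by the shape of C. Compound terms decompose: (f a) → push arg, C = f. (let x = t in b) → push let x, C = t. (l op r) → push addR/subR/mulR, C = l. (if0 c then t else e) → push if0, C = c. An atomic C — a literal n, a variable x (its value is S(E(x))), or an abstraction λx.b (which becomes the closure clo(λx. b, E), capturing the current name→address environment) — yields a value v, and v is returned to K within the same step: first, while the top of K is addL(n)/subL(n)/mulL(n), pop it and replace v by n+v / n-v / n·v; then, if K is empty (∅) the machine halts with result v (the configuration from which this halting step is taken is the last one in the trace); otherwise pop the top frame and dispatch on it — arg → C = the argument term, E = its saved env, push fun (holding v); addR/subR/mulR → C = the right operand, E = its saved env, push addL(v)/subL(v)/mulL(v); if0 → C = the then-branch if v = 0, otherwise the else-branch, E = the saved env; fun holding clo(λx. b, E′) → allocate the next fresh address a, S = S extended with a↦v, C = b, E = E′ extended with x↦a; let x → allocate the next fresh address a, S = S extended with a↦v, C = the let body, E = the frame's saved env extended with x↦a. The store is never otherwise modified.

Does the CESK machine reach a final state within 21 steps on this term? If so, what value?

Answer: DIVERGES (no final state within 21 steps)

Machine steps:
0. ⟨C=((λx. (x x)) (λx. (x x))); E=∅; S=∅; K=∅⟩
1. ⟨C=(λx. (x x)); E=∅; S=∅; K=[arg]⟩
2. ⟨C=(λx. (x x)); E=∅; S=∅; K=[fun]⟩
3. ⟨C=(x x); E={x↦0}; S={0↦clo(λx. (x x), ∅)}; K=∅⟩
4. ⟨C=x; E={x↦0}; S={0↦clo(λx. (x x), ∅)}; K=[arg]⟩
5. ⟨C=x; E={x↦0}; S={0↦clo(λx. (x x), ∅)}; K=[fun]⟩
6. ⟨C=(x x); E={x↦1}; S={0↦clo(λx. (x x), ∅), 1↦clo(λx. (x x), ∅)}; K=∅⟩
7. ⟨C=x; E={x↦1}; S={0↦clo(λx. (x x), ∅), 1↦clo(λx. (x x), ∅)}; K=[arg]⟩
8. ⟨C=x; E={x↦1}; S={0↦clo(λx. (x x), ∅), 1↦clo(λx. (x x), ∅)}; K=[fun]⟩
9. ⟨C=(x x); E={x↦2}; S={0↦clo(λx. (x x), ∅), 1↦clo(λx. (x x), ∅), 2↦clo(λx. (x x), ∅)}; K=∅⟩
10. ⟨C=x; E={x↦2}; S={0↦clo(λx. (x x), ∅), 1↦clo(λx. (x x), ∅), 2↦clo(λx. (x x), ∅)}; K=[arg]⟩
11. ⟨C=x; E={x↦2}; S={0↦clo(λx. (x x), ∅), 1↦clo(λx. (x x), ∅), 2↦clo(λx. (x x), ∅)}; K=[fun]⟩
12. ⟨C=(x x); E={x↦3}; S={0↦clo(λx. (x x), ∅), 1↦clo(λx. (x x), ∅), 2↦clo(λx. (x x), ∅), 3↦clo(λx. (x x), ∅)}; K=∅⟩
13. ⟨C=x; E={x↦3}; S={0↦clo(λx. (x x), ∅), 1↦clo(λx. (x x), ∅), 2↦clo(λx. (x x), ∅), 3↦clo(λx. (x x), ∅)}; K=[arg]⟩
14. ⟨C=x; E={x↦3}; S={0↦clo(λx. (x x), ∅), 1↦clo(λx. (x x), ∅), 2↦clo(λx. (x x), ∅), 3↦clo(λx. (x x), ∅)}; K=[fun]⟩
15. ⟨C=(x x); E={x↦4}; S={0↦clo(λx. (x x), ∅), 1↦clo(λx. (x x), ∅), 2↦clo(λx. (x x), ∅), 3↦clo(λx. (x x), ∅), 4↦clo(λx. (x x), ∅)}; K=∅⟩
16. ⟨C=x; E={x↦4}; S={0↦clo(λx. (x x), ∅), 1↦clo(λx. (x x), ∅), 2↦clo(λx. (x x), ∅), 3↦clo(λx. (x x), ∅), 4↦clo(λx. (x x), ∅)}; K=[arg]⟩
17. ⟨C=x; E={x↦4}; S={0↦clo(λx. (x x), ∅), 1↦clo(λx. (x x), ∅), 2↦clo(λx. (x x), ∅), 3↦clo(λx. (x x), ∅), 4↦clo(λx. (x x), ∅)}; K=[fun]⟩
18. ⟨C=(x x); E={x↦5}; S={0↦clo(λx. (x x), ∅), 1↦clo(λx. (x x), ∅), 2↦clo(λx. (x x), ∅), 3↦clo(λx. (x x), ∅), 4↦clo(λx. (x x), ∅), 5↦clo(λx. (x x), ∅)}; K=∅⟩
19. ⟨C=x; E={x↦5}; S={0↦clo(λx. (x x), ∅), 1↦clo(λx. (x x), ∅), 2↦clo(λx. (x x), ∅), 3↦clo(λx. (x x), ∅), 4↦clo(λx. (x x), ∅), 5↦clo(λx. (x x), ∅)}; K=[arg]⟩
20. ⟨C=x; E={x↦5}; S={0↦clo(λx. (x x), ∅), 1↦clo(λx. (x x), ∅), 2↦clo(λx. (x x), ∅), 3↦clo(λx. (x x), ∅), 4↦clo(λx. (x x), ∅), 5↦clo(λx. (x x), ∅)}; K=[fun]⟩
21. ⟨C=(x x); E={x↦6}; S={0↦clo(λx. (x x), ∅), 1↦clo(λx. (x x), ∅), 2↦clo(λx. (x x), ∅), 3↦clo(λx. (x x), ∅), 4↦clo(λx. (x x), ∅), 5↦clo(λx. (x x), ∅), 6↦clo(λx. (x x), ∅)}; K=∅⟩
→ 21 transitions taken and the configuration is still not final: no result within 21 steps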